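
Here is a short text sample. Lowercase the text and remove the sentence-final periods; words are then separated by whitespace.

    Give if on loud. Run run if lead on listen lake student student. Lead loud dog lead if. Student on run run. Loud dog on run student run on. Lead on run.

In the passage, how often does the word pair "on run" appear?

3

Scanning the 31 overlapping bigram windows for "on run":
  position 20–21: on run
  position 25–26: on run
  position 31–32: on run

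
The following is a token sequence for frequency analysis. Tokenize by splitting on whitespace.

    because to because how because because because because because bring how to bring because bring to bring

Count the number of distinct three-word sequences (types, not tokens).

17 tokens → 15 trigram windows in total.
Repeated trigrams (each contributes count−1 duplicates):
  because because because: 3
2 duplicate windows → 15 − 2 = 13 distinct.

13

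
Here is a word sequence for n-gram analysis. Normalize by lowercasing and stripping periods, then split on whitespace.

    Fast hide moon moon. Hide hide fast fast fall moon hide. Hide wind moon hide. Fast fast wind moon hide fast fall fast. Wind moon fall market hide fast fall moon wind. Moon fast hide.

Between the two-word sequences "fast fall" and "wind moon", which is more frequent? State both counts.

"wind moon" (4 vs 3)

"fast fall": 3 occurrences
"wind moon": 4 occurrences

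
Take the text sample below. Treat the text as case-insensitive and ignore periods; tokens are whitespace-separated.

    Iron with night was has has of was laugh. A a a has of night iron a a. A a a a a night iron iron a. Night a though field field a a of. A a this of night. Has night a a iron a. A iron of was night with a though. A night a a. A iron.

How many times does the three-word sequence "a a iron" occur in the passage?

Scanning the 58 overlapping trigram windows for "a a iron":
  position 43–45: a a iron
  position 46–48: a a iron
  position 58–60: a a iron

3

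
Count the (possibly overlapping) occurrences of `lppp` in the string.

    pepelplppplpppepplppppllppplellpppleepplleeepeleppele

5

Sliding a length-4 window over the 53 characters (50 positions):
  position 7–10: lppp
  position 11–14: lppp
  position 18–21: lppp
  position 24–27: lppp
  position 31–34: lppp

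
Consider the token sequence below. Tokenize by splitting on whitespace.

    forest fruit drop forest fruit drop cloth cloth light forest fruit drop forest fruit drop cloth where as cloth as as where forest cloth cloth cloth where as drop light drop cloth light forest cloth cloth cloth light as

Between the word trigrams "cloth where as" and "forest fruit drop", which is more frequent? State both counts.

"forest fruit drop" (4 vs 2)

"cloth where as": 2 occurrences
"forest fruit drop": 4 occurrences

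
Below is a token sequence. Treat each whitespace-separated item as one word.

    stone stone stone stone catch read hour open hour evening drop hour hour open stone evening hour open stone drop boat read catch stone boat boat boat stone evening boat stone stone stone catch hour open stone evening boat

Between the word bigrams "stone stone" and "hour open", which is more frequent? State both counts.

"stone stone": 5 occurrences
"hour open": 4 occurrences

"stone stone" (5 vs 4)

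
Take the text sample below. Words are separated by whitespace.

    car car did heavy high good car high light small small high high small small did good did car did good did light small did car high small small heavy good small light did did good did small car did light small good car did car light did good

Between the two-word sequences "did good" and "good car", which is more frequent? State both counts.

"did good": 4 occurrences
"good car": 2 occurrences

"did good" (4 vs 2)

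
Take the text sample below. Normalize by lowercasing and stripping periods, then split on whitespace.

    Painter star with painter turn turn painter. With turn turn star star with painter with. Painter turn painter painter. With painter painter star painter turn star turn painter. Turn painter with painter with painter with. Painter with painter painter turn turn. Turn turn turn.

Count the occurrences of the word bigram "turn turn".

6

Scanning the 43 overlapping bigram windows for "turn turn":
  position 5–6: turn turn
  position 9–10: turn turn
  position 40–41: turn turn
  position 41–42: turn turn
  position 42–43: turn turn
  position 43–44: turn turn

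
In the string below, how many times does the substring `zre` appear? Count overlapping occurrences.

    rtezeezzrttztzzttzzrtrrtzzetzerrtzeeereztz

Sliding a length-3 window over the 42 characters (40 positions):
  (no match at any position)

0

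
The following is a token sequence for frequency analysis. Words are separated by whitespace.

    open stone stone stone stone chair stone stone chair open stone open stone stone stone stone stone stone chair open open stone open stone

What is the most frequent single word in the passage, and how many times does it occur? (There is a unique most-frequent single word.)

"stone", 15 times

Unigram frequencies (highest first):
  stone: 15
  open: 6
  chair: 3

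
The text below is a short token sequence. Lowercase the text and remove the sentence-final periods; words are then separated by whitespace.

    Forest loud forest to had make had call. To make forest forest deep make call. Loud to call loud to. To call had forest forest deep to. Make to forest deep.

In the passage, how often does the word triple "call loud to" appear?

2

Scanning the 29 overlapping trigram windows for "call loud to":
  position 15–17: call loud to
  position 18–20: call loud to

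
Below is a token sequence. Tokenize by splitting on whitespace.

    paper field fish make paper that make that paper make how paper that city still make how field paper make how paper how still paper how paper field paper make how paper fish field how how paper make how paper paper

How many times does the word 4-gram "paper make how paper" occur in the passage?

4

Scanning the 38 overlapping 4-gram windows for "paper make how paper":
  position 9–12: paper make how paper
  position 19–22: paper make how paper
  position 29–32: paper make how paper
  position 37–40: paper make how paper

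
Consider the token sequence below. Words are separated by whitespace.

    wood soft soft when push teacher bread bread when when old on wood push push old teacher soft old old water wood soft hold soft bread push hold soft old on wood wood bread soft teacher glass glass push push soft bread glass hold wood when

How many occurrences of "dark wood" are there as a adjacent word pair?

Scanning the 45 overlapping bigram windows for "dark wood":
  (none found)

0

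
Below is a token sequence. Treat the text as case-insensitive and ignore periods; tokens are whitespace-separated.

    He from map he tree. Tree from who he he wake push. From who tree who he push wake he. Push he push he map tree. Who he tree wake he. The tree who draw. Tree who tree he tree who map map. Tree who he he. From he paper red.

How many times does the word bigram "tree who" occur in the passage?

6

Scanning the 50 overlapping bigram windows for "tree who":
  position 15–16: tree who
  position 26–27: tree who
  position 33–34: tree who
  position 36–37: tree who
  position 40–41: tree who
  position 44–45: tree who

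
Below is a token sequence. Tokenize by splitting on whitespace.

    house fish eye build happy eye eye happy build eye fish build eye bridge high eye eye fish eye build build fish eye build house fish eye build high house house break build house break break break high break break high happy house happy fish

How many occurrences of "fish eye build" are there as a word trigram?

Scanning the 43 overlapping trigram windows for "fish eye build":
  position 2–4: fish eye build
  position 18–20: fish eye build
  position 22–24: fish eye build
  position 26–28: fish eye build

4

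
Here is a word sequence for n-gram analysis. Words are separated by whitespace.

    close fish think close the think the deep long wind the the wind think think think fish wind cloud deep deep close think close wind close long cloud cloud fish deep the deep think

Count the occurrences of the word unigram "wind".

4

Scanning the 34 tokens for "wind":
  position 10: wind
  position 13: wind
  position 18: wind
  position 25: wind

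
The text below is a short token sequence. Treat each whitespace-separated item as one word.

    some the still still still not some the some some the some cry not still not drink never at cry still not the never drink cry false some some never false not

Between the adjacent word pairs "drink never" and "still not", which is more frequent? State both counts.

"drink never": 1 occurrence
"still not": 3 occurrences

"still not" (3 vs 1)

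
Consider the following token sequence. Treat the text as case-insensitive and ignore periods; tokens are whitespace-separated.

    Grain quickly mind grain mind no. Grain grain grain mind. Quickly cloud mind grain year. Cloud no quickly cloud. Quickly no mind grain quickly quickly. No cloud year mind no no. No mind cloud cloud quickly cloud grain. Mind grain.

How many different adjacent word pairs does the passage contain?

25

40 tokens → 39 bigram windows in total.
Repeated bigrams (each contributes count−1 duplicates):
  mind grain: 4
  grain mind: 3
  quickly cloud: 3
  cloud quickly: 2
  grain grain: 2
  grain quickly: 2
  mind no: 2
  no mind: 2
  … (2 more repeated)
14 duplicate windows → 39 − 14 = 25 distinct.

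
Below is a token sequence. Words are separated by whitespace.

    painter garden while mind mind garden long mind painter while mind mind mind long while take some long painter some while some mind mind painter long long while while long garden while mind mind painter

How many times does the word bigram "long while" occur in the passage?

2

Scanning the 34 overlapping bigram windows for "long while":
  position 14–15: long while
  position 27–28: long while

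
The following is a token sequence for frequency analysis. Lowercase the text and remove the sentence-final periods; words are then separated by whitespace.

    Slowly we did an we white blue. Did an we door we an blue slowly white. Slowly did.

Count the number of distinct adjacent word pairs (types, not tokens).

15

18 tokens → 17 bigram windows in total.
Repeated bigrams (each contributes count−1 duplicates):
  an we: 2
  did an: 2
2 duplicate windows → 17 − 2 = 15 distinct.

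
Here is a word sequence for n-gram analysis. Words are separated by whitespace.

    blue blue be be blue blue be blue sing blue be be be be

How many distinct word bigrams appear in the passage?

6

14 tokens → 13 bigram windows in total.
Repeated bigrams (each contributes count−1 duplicates):
  be be: 4
  blue be: 3
  be blue: 2
  blue blue: 2
7 duplicate windows → 13 − 7 = 6 distinct.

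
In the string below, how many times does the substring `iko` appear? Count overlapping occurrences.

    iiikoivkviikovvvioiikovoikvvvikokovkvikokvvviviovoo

Sliding a length-3 window over the 51 characters (49 positions):
  position 3–5: iko
  position 11–13: iko
  position 20–22: iko
  position 30–32: iko
  position 38–40: iko

5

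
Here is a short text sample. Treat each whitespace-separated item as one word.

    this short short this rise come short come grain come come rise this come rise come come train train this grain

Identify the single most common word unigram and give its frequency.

"come", 7 times

Unigram frequencies (highest first):
  come: 7
  this: 4
  short: 3
  rise: 3
  grain: 2
  train: 2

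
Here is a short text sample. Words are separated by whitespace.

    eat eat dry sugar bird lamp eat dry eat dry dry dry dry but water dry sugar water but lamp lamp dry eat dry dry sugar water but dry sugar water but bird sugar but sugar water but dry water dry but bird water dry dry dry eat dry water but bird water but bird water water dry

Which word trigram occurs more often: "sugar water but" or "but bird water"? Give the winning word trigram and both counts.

"sugar water but": 4 occurrences
"but bird water": 3 occurrences

"sugar water but" (4 vs 3)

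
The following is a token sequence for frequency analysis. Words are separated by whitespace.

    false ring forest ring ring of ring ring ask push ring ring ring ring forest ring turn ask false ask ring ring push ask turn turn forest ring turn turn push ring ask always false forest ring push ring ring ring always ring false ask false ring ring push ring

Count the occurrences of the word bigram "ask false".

Scanning the 49 overlapping bigram windows for "ask false":
  position 18–19: ask false
  position 45–46: ask false

2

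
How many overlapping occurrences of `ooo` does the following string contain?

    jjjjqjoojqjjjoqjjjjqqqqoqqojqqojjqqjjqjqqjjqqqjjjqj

Sliding a length-3 window over the 51 characters (49 positions):
  (no match at any position)

0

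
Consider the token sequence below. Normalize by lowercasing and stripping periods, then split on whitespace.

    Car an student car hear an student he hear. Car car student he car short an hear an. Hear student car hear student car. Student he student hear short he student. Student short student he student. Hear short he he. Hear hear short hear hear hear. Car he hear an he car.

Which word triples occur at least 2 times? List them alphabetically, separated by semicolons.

car student he; he student hear; hear short he; hear student car; student car hear; student he student; student hear short

Trigram counts meeting the condition (at least 2 times):
  car student he: 2
  he student hear: 2
  hear short he: 2
  hear student car: 2
  student car hear: 2
  student he student: 2
  student hear short: 2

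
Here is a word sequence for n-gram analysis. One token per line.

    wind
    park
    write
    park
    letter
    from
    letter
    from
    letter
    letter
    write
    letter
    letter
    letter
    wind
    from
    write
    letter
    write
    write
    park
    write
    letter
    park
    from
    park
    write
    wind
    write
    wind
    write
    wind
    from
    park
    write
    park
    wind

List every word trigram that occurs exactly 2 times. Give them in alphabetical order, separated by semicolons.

from park write; letter from letter; park write park; wind write wind; write wind write

Trigram counts meeting the condition (exactly 2 times):
  from park write: 2
  letter from letter: 2
  park write park: 2
  wind write wind: 2
  write wind write: 2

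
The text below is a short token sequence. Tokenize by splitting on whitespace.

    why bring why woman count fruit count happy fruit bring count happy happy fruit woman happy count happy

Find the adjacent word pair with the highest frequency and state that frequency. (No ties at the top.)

Bigram frequencies (highest first):
  count happy: 3
  happy fruit: 2
  why bring: 1
  bring why: 1
  why woman: 1
  woman count: 1
  … (8 more, each ≤ 1)

"count happy", 3 times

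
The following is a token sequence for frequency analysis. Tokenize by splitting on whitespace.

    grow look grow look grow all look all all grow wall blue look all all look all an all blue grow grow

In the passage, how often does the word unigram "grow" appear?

Scanning the 22 tokens for "grow":
  position 1: grow
  position 3: grow
  position 5: grow
  position 10: grow
  position 21: grow
  position 22: grow

6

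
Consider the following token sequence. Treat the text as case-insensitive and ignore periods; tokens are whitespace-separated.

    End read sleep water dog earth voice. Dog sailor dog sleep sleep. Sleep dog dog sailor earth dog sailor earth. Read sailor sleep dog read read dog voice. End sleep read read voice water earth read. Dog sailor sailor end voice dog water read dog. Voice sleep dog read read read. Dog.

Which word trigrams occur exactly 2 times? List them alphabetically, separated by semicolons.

dog read read; dog sailor earth; read dog voice; read read dog; sleep dog read

Trigram counts meeting the condition (exactly 2 times):
  dog read read: 2
  dog sailor earth: 2
  read dog voice: 2
  read read dog: 2
  sleep dog read: 2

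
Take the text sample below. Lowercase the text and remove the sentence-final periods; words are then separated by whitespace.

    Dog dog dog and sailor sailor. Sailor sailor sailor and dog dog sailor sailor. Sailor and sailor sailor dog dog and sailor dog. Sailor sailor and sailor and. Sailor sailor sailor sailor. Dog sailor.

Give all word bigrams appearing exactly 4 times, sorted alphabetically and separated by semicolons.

dog dog; sailor and

Bigram counts meeting the condition (exactly 4 times):
  dog dog: 4
  sailor and: 4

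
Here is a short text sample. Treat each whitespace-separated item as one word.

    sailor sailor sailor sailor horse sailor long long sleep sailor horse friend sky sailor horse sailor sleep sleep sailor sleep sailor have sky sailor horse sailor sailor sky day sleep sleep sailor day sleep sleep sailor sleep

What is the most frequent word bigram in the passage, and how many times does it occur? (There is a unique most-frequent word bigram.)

"sleep sailor", 5 times

Bigram frequencies (highest first):
  sleep sailor: 5
  sailor sailor: 4
  sailor horse: 4
  horse sailor: 3
  sailor sleep: 3
  sleep sleep: 3
  … (12 more, each ≤ 2)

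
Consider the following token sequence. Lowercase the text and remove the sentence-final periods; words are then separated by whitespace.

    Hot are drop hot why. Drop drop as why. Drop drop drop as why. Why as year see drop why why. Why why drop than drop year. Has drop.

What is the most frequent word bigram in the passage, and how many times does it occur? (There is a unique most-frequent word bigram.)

"why why", 4 times

Bigram frequencies (highest first):
  why why: 4
  why drop: 3
  drop drop: 3
  drop as: 2
  as why: 2
  hot are: 1
  … (13 more, each ≤ 1)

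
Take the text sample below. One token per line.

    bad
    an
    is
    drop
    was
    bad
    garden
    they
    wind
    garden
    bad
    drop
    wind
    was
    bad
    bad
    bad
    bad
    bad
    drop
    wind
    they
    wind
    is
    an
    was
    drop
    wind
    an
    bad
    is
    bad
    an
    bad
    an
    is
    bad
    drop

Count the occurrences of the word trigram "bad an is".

Scanning the 36 overlapping trigram windows for "bad an is":
  position 1–3: bad an is
  position 34–36: bad an is

2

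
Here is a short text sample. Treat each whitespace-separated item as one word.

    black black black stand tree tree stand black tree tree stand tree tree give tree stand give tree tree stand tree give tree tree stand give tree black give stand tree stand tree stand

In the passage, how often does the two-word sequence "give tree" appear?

4

Scanning the 33 overlapping bigram windows for "give tree":
  position 14–15: give tree
  position 17–18: give tree
  position 22–23: give tree
  position 26–27: give tree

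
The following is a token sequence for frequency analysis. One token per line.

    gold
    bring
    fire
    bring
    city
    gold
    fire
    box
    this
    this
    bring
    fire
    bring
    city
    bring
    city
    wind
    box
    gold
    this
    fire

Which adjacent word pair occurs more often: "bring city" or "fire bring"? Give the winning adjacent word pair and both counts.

"bring city": 3 occurrences
"fire bring": 2 occurrences

"bring city" (3 vs 2)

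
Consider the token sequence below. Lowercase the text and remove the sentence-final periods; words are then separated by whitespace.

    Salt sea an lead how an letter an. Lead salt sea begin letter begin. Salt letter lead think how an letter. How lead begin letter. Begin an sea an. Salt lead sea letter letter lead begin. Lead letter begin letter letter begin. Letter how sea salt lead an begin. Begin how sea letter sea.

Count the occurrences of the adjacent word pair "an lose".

Scanning the 53 overlapping bigram windows for "an lose":
  (none found)

0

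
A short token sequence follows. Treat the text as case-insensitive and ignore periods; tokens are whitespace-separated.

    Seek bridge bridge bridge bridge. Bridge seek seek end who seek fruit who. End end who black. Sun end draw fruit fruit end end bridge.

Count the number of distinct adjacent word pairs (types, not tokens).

25 tokens → 24 bigram windows in total.
Repeated bigrams (each contributes count−1 duplicates):
  bridge bridge: 4
  end end: 2
  end who: 2
5 duplicate windows → 24 − 5 = 19 distinct.

19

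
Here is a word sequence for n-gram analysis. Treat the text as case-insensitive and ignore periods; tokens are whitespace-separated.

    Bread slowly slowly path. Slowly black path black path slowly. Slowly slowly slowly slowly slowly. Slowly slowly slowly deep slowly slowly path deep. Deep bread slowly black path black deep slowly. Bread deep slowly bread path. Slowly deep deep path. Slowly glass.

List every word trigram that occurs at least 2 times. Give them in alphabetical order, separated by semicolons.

Trigram counts meeting the condition (at least 2 times):
  black path black: 2
  deep slowly bread: 2
  slowly black path: 2
  slowly slowly path: 2
  slowly slowly slowly: 7

black path black; deep slowly bread; slowly black path; slowly slowly path; slowly slowly slowly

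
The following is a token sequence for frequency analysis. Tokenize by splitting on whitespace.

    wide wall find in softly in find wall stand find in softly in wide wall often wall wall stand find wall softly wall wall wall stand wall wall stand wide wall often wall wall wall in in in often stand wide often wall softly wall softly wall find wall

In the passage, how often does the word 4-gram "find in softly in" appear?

Scanning the 46 overlapping 4-gram windows for "find in softly in":
  position 3–6: find in softly in
  position 10–13: find in softly in

2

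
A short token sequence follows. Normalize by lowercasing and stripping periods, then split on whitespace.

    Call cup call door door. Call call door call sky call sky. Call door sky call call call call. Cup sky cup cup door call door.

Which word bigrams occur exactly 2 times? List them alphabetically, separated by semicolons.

call cup; call sky

Bigram counts meeting the condition (exactly 2 times):
  call cup: 2
  call sky: 2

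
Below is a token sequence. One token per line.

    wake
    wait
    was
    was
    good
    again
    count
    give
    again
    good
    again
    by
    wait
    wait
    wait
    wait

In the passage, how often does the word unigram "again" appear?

Scanning the 16 tokens for "again":
  position 6: again
  position 9: again
  position 11: again

3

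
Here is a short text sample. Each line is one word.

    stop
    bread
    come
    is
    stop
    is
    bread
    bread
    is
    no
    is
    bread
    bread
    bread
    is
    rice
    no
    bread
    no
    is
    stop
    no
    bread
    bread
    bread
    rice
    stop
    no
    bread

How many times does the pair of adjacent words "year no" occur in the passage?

Scanning the 28 overlapping bigram windows for "year no":
  (none found)

0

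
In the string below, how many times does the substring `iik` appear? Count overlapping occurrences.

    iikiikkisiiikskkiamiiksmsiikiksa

5

Sliding a length-3 window over the 32 characters (30 positions):
  position 1–3: iik
  position 4–6: iik
  position 11–13: iik
  position 20–22: iik
  position 26–28: iik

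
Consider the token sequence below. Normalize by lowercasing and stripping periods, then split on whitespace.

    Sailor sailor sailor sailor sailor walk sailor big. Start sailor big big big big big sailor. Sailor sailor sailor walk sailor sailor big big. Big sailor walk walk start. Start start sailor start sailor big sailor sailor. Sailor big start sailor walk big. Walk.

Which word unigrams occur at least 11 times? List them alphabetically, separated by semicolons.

Unigram counts meeting the condition (at least 11 times):
  big: 12
  sailor: 20

big; sailor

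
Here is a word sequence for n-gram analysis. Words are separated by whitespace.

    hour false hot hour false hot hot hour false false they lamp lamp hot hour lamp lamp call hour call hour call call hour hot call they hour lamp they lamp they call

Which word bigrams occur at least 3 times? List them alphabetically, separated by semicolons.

call hour; hot hour; hour false

Bigram counts meeting the condition (at least 3 times):
  call hour: 3
  hot hour: 3
  hour false: 3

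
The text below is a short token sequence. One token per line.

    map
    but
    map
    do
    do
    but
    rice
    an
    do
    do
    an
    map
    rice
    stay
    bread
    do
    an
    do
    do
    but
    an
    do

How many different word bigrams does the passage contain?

15

22 tokens → 21 bigram windows in total.
Repeated bigrams (each contributes count−1 duplicates):
  an do: 3
  do do: 3
  do an: 2
  do but: 2
6 duplicate windows → 21 − 6 = 15 distinct.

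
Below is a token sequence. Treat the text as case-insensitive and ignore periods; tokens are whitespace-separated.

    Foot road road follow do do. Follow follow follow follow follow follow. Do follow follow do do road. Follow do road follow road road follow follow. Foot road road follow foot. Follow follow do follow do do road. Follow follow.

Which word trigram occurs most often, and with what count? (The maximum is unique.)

"follow follow follow", 4 times

Trigram frequencies (highest first):
  follow follow follow: 4
  road road follow: 3
  follow do do: 3
  follow follow do: 3
  do road follow: 3
  foot road road: 2
  … (15 more, each ≤ 2)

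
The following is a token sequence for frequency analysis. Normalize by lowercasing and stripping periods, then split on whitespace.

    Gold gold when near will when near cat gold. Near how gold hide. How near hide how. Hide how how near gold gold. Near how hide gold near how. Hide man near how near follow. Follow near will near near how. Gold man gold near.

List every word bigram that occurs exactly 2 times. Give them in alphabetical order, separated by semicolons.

Bigram counts meeting the condition (exactly 2 times):
  gold gold: 2
  how gold: 2
  near will: 2
  when near: 2

gold gold; how gold; near will; when near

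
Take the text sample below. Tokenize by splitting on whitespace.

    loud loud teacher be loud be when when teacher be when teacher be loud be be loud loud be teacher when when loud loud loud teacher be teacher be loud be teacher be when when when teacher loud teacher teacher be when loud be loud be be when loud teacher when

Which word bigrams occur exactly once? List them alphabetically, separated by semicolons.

teacher loud; teacher teacher

Bigram counts meeting the condition (exactly once):
  teacher loud: 1
  teacher teacher: 1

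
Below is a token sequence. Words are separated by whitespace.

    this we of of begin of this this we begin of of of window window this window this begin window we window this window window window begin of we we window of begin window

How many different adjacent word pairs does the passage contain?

20

34 tokens → 33 bigram windows in total.
Repeated bigrams (each contributes count−1 duplicates):
  begin of: 3
  of of: 3
  window this: 3
  window window: 3
  begin window: 2
  of begin: 2
  this we: 2
  this window: 2
  … (1 more repeated)
13 duplicate windows → 33 − 13 = 20 distinct.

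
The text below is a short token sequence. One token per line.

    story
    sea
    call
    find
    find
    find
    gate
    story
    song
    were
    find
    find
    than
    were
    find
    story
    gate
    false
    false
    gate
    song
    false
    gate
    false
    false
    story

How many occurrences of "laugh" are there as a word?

Scanning the 26 tokens for "laugh":
  (none found)

0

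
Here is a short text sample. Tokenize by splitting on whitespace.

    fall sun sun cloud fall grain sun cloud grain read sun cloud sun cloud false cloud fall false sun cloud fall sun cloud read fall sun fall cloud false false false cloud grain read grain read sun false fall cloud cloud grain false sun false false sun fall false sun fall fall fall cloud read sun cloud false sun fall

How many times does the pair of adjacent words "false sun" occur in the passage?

5

Scanning the 59 overlapping bigram windows for "false sun":
  position 18–19: false sun
  position 43–44: false sun
  position 46–47: false sun
  position 49–50: false sun
  position 58–59: false sun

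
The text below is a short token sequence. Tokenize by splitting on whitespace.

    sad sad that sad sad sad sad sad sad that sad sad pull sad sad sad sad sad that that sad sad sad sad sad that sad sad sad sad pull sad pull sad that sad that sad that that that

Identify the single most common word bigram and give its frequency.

Bigram frequencies (highest first):
  sad sad: 18
  sad that: 7
  that sad: 6
  sad pull: 3
  pull sad: 3
  that that: 3

"sad sad", 18 times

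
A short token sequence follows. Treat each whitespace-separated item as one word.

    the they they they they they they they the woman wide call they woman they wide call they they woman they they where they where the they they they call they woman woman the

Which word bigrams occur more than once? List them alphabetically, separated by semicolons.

call they; the they; they they; they where; they woman; wide call; woman they

Bigram counts meeting the condition (more than once):
  call they: 3
  the they: 2
  they they: 10
  they where: 2
  they woman: 3
  wide call: 2
  woman they: 2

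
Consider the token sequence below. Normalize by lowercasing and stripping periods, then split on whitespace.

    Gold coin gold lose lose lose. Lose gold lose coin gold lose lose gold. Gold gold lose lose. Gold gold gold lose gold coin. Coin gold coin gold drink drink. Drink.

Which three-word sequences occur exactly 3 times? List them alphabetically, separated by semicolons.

Trigram counts meeting the condition (exactly 3 times):
  gold lose lose: 3
  lose lose gold: 3

gold lose lose; lose lose gold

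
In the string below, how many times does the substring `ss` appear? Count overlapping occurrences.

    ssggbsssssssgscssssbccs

Sliding a length-2 window over the 23 characters (22 positions):
  position 1–2: ss
  position 6–7: ss
  position 7–8: ss
  position 8–9: ss
  position 9–10: ss
  position 10–11: ss
  position 11–12: ss
  position 16–17: ss
  position 17–18: ss
  position 18–19: ss

10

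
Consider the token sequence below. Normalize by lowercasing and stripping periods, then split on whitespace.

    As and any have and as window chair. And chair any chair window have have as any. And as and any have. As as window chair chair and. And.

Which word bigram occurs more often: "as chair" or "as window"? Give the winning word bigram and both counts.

"as chair": 0 occurrences
"as window": 2 occurrences

"as window" (2 vs 0)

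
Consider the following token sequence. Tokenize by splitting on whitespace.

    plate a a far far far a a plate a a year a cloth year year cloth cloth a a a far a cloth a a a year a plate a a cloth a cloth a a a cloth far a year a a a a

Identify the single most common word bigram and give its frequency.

"a a", 13 times

Bigram frequencies (highest first):
  a a: 13
  a cloth: 5
  cloth a: 4
  plate a: 3
  far a: 3
  a year: 3
  … (9 more, each ≤ 3)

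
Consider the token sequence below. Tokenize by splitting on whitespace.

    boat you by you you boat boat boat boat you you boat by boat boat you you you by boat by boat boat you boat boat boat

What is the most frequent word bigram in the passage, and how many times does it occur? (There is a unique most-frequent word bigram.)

Bigram frequencies (highest first):
  boat boat: 7
  boat you: 4
  you you: 4
  you boat: 3
  by boat: 3
  you by: 2
  … (2 more, each ≤ 2)

"boat boat", 7 times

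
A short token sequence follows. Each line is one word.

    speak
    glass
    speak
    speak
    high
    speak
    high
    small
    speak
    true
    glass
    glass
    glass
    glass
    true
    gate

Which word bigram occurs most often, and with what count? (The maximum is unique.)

Bigram frequencies (highest first):
  glass glass: 3
  speak high: 2
  speak glass: 1
  glass speak: 1
  speak speak: 1
  high speak: 1
  … (6 more, each ≤ 1)

"glass glass", 3 times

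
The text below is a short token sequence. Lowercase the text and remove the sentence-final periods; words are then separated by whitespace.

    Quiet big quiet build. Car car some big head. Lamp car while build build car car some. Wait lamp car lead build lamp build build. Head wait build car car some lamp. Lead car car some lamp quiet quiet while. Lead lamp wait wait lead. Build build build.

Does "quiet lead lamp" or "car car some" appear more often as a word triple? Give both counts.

"car car some" (4 vs 0)

"quiet lead lamp": 0 occurrences
"car car some": 4 occurrences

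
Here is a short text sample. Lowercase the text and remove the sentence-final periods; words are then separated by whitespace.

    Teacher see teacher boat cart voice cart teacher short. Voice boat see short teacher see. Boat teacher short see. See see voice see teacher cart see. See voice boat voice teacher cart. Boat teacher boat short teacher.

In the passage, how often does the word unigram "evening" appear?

0

Scanning the 37 tokens for "evening":
  (none found)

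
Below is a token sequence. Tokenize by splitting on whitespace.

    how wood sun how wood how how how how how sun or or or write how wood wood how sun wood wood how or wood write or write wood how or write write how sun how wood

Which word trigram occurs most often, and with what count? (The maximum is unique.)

"how how how", 3 times

Trigram frequencies (highest first):
  how how how: 3
  sun how wood: 2
  wood wood how: 2
  wood how or: 2
  how wood sun: 1
  wood sun how: 1
  … (24 more, each ≤ 1)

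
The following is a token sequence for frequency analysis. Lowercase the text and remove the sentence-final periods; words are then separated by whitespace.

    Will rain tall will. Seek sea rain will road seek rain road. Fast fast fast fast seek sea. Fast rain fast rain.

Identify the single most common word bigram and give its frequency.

Bigram frequencies (highest first):
  fast fast: 3
  seek sea: 2
  fast rain: 2
  will rain: 1
  rain tall: 1
  tall will: 1
  … (11 more, each ≤ 1)

"fast fast", 3 times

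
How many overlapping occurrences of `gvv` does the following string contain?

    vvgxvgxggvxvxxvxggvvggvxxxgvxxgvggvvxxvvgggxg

2

Sliding a length-3 window over the 45 characters (43 positions):
  position 18–20: gvv
  position 34–36: gvv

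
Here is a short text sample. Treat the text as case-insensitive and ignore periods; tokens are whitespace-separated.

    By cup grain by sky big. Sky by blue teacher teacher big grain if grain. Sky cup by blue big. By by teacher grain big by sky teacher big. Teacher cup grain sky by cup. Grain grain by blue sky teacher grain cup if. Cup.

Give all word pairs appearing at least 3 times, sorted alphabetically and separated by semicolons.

Bigram counts meeting the condition (at least 3 times):
  by blue: 3
  cup grain: 3

by blue; cup grain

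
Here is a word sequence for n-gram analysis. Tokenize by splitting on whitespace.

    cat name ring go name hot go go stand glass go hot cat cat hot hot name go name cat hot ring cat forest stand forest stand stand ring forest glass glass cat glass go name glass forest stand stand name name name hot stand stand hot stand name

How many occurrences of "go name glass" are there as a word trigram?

1

Scanning the 47 overlapping trigram windows for "go name glass":
  position 35–37: go name glass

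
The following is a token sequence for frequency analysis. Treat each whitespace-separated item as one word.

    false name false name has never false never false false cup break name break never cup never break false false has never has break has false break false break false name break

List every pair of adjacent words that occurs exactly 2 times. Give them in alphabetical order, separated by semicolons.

false break; false false; has never; name break; never false

Bigram counts meeting the condition (exactly 2 times):
  false break: 2
  false false: 2
  has never: 2
  name break: 2
  never false: 2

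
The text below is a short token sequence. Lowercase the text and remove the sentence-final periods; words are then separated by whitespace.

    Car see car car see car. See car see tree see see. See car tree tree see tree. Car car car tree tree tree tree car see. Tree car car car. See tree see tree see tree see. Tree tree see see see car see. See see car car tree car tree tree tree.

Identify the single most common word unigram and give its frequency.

Unigram frequencies (highest first):
  see: 19
  tree: 18
  car: 17

"see", 19 times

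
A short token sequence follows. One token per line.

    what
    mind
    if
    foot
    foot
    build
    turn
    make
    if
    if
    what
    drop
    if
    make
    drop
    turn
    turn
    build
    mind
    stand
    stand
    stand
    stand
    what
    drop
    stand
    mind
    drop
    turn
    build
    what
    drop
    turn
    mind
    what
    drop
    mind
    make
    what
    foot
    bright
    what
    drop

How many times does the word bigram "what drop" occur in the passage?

Scanning the 42 overlapping bigram windows for "what drop":
  position 11–12: what drop
  position 24–25: what drop
  position 31–32: what drop
  position 35–36: what drop
  position 42–43: what drop

5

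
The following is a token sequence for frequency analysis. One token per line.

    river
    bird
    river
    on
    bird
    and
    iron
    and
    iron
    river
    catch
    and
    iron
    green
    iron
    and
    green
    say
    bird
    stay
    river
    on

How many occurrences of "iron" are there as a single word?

4

Scanning the 22 tokens for "iron":
  position 7: iron
  position 9: iron
  position 13: iron
  position 15: iron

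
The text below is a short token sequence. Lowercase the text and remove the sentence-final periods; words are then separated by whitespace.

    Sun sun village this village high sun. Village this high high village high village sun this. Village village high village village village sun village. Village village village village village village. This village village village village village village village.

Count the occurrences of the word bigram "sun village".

Scanning the 37 overlapping bigram windows for "sun village":
  position 2–3: sun village
  position 7–8: sun village
  position 23–24: sun village

3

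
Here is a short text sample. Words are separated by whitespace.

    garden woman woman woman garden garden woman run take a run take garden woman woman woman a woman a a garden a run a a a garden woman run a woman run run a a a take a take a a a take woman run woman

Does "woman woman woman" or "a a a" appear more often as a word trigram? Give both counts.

"woman woman woman": 2 occurrences
"a a a": 3 occurrences

"a a a" (3 vs 2)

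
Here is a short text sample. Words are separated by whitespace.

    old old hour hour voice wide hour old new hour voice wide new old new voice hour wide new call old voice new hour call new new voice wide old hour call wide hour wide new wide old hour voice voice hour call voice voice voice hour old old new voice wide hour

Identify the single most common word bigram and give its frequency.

"voice wide", 4 times

Bigram frequencies (highest first):
  voice wide: 4
  old hour: 3
  hour voice: 3
  wide hour: 3
  old new: 3
  wide new: 3
  … (20 more, each ≤ 3)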